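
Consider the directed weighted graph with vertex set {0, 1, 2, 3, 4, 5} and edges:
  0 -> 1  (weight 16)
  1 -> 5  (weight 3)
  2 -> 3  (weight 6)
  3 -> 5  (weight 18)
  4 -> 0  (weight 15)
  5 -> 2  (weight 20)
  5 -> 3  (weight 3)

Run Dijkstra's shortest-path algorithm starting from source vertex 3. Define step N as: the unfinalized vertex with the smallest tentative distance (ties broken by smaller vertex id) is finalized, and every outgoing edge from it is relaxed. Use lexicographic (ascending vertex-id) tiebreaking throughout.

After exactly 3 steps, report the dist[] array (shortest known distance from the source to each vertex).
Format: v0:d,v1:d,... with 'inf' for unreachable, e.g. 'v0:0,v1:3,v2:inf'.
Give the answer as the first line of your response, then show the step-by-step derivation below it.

v0:inf,v1:inf,v2:38,v3:0,v4:inf,v5:18

step 1: dist = v0:inf,v1:inf,v2:inf,v3:0,v4:inf,v5:18
step 2: dist = v0:inf,v1:inf,v2:38,v3:0,v4:inf,v5:18
step 3: dist = v0:inf,v1:inf,v2:38,v3:0,v4:inf,v5:18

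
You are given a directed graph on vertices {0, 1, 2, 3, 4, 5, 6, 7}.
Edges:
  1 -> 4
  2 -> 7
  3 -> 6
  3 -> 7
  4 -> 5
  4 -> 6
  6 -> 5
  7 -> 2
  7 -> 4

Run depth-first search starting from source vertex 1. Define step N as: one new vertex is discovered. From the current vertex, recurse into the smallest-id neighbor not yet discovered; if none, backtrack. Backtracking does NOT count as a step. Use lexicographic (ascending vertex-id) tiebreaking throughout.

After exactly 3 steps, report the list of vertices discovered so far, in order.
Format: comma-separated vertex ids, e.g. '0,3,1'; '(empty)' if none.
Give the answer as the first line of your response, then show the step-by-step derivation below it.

1,4,5

step 1: discover 1; path=1; order=1
step 2: discover 4; path=1>4; order=1,4
step 3: discover 5; path=1>4>5; order=1,4,5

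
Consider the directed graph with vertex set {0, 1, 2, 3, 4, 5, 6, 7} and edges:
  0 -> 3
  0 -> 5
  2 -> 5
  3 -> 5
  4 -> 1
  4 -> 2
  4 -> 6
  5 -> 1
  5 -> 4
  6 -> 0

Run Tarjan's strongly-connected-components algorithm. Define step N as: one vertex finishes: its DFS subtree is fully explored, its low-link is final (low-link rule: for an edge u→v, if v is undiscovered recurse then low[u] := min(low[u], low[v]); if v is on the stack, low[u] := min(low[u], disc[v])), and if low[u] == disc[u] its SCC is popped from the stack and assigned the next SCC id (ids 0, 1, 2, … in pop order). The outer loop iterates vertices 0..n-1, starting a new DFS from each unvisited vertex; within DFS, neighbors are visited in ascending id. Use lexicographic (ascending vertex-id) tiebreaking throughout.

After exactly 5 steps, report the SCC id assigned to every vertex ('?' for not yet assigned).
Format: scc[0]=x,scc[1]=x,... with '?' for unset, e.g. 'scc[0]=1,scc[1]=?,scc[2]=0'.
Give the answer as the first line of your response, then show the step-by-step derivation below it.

scc[0]=?,scc[1]=0,scc[2]=?,scc[3]=?,scc[4]=?,scc[5]=?,scc[6]=?,scc[7]=?

step 1: low=(low[0]=0,low[1]=3,low[2]=?,low[3]=1,low[4]=?,low[5]=2,low[6]=?,low[7]=?); scc=(scc[0]=?,scc[1]=0,scc[2]=?,scc[3]=?,scc[4]=?,scc[5]=?,scc[6]=?,scc[7]=?)
step 2: low=(low[0]=0,low[1]=3,low[2]=2,low[3]=1,low[4]=4,low[5]=2,low[6]=?,low[7]=?); scc=(scc[0]=?,scc[1]=0,scc[2]=?,scc[3]=?,scc[4]=?,scc[5]=?,scc[6]=?,scc[7]=?)
step 3: low=(low[0]=0,low[1]=3,low[2]=2,low[3]=1,low[4]=2,low[5]=2,low[6]=0,low[7]=?); scc=(scc[0]=?,scc[1]=0,scc[2]=?,scc[3]=?,scc[4]=?,scc[5]=?,scc[6]=?,scc[7]=?)
step 4: low=(low[0]=0,low[1]=3,low[2]=2,low[3]=1,low[4]=0,low[5]=2,low[6]=0,low[7]=?); scc=(scc[0]=?,scc[1]=0,scc[2]=?,scc[3]=?,scc[4]=?,scc[5]=?,scc[6]=?,scc[7]=?)
step 5: low=(low[0]=0,low[1]=3,low[2]=2,low[3]=1,low[4]=0,low[5]=0,low[6]=0,low[7]=?); scc=(scc[0]=?,scc[1]=0,scc[2]=?,scc[3]=?,scc[4]=?,scc[5]=?,scc[6]=?,scc[7]=?)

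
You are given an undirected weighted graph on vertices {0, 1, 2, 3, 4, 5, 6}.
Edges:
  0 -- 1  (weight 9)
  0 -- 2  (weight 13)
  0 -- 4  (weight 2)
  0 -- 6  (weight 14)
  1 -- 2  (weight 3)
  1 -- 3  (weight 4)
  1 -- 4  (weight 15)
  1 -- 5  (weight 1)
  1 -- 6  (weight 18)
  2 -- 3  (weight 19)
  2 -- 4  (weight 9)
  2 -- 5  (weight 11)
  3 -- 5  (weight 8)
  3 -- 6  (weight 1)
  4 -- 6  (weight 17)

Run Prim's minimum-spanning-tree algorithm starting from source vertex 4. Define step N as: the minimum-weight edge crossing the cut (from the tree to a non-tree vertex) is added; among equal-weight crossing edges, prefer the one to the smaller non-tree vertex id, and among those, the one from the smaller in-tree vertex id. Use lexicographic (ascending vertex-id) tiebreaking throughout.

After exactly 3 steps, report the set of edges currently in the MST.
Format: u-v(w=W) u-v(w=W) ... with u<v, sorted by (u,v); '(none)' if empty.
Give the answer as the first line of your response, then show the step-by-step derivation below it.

0-1(w=9) 0-4(w=2) 1-5(w=1)

step 1: add edge 0-4 (w=2); MST = {0-4(w=2)}
step 2: add edge 0-1 (w=9); MST = {0-1(w=9) 0-4(w=2)}
step 3: add edge 1-5 (w=1); MST = {0-1(w=9) 0-4(w=2) 1-5(w=1)}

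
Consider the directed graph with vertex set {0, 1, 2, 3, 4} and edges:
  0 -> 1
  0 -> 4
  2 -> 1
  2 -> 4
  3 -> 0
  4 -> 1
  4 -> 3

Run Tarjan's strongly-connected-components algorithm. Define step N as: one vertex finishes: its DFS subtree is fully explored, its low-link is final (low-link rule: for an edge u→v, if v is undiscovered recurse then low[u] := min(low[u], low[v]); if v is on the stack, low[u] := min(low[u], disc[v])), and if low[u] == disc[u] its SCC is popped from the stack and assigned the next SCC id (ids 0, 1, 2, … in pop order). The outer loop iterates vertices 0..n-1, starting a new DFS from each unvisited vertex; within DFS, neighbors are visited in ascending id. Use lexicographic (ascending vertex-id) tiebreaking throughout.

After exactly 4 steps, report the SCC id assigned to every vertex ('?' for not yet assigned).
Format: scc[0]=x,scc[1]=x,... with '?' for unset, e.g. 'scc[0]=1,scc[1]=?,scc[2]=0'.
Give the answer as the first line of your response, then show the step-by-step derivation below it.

scc[0]=1,scc[1]=0,scc[2]=?,scc[3]=1,scc[4]=1

step 1: low=(low[0]=0,low[1]=1,low[2]=?,low[3]=?,low[4]=?); scc=(scc[0]=?,scc[1]=0,scc[2]=?,scc[3]=?,scc[4]=?)
step 2: low=(low[0]=0,low[1]=1,low[2]=?,low[3]=0,low[4]=2); scc=(scc[0]=?,scc[1]=0,scc[2]=?,scc[3]=?,scc[4]=?)
step 3: low=(low[0]=0,low[1]=1,low[2]=?,low[3]=0,low[4]=0); scc=(scc[0]=?,scc[1]=0,scc[2]=?,scc[3]=?,scc[4]=?)
step 4: low=(low[0]=0,low[1]=1,low[2]=?,low[3]=0,low[4]=0); scc=(scc[0]=1,scc[1]=0,scc[2]=?,scc[3]=1,scc[4]=1)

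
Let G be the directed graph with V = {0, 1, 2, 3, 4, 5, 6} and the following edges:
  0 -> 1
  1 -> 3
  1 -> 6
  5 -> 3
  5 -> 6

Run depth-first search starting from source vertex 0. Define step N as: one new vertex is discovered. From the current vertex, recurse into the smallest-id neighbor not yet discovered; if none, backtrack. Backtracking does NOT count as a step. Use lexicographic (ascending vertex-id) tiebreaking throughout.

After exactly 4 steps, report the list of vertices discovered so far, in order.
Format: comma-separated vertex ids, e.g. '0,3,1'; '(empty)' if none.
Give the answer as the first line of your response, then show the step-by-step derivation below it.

0,1,3,6

step 1: discover 0; path=0; order=0
step 2: discover 1; path=0>1; order=0,1
step 3: discover 3; path=0>1>3; order=0,1,3
step 4: discover 6; path=0>1>6; order=0,1,3,6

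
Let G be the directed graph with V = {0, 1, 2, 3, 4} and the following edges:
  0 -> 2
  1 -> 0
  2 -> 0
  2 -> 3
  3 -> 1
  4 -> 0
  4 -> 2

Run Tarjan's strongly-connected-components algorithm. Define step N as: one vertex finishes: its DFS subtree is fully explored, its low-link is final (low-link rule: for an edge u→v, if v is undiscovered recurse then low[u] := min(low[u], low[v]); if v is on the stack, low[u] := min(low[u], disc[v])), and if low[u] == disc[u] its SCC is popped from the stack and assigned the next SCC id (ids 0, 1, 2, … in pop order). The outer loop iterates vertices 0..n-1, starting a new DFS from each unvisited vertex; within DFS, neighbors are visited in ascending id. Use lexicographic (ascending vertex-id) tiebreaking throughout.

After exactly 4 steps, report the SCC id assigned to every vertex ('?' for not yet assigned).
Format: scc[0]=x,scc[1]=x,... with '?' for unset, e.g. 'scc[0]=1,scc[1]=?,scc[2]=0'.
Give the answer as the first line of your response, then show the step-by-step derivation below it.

scc[0]=0,scc[1]=0,scc[2]=0,scc[3]=0,scc[4]=?

step 1: low=(low[0]=0,low[1]=0,low[2]=0,low[3]=2,low[4]=?); scc=(scc[0]=?,scc[1]=?,scc[2]=?,scc[3]=?,scc[4]=?)
step 2: low=(low[0]=0,low[1]=0,low[2]=0,low[3]=0,low[4]=?); scc=(scc[0]=?,scc[1]=?,scc[2]=?,scc[3]=?,scc[4]=?)
step 3: low=(low[0]=0,low[1]=0,low[2]=0,low[3]=0,low[4]=?); scc=(scc[0]=?,scc[1]=?,scc[2]=?,scc[3]=?,scc[4]=?)
step 4: low=(low[0]=0,low[1]=0,low[2]=0,low[3]=0,low[4]=?); scc=(scc[0]=0,scc[1]=0,scc[2]=0,scc[3]=0,scc[4]=?)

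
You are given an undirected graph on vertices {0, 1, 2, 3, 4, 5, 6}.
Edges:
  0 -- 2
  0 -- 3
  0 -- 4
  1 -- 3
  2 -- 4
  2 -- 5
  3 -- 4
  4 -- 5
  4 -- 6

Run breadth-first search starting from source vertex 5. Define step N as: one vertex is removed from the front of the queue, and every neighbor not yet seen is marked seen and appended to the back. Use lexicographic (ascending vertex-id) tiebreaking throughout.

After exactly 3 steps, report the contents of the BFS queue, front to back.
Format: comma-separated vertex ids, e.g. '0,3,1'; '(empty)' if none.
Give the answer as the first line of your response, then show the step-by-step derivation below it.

0,3,6

step 1: dequeue 5; queue=[2,4]; order=5
step 2: dequeue 2; queue=[4,0]; order=5,2
step 3: dequeue 4; queue=[0,3,6]; order=5,2,4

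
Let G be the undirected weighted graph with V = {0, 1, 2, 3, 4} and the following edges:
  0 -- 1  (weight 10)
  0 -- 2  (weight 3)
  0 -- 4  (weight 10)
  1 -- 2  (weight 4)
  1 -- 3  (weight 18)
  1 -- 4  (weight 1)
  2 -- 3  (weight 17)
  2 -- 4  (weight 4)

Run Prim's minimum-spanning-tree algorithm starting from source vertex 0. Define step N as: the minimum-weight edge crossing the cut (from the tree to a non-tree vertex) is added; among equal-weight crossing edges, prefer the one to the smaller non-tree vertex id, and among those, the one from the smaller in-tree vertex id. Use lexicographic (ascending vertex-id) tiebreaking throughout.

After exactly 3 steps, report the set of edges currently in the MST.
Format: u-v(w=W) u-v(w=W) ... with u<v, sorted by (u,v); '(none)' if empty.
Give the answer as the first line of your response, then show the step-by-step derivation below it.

0-2(w=3) 1-2(w=4) 1-4(w=1)

step 1: add edge 0-2 (w=3); MST = {0-2(w=3)}
step 2: add edge 1-2 (w=4); MST = {0-2(w=3) 1-2(w=4)}
step 3: add edge 1-4 (w=1); MST = {0-2(w=3) 1-2(w=4) 1-4(w=1)}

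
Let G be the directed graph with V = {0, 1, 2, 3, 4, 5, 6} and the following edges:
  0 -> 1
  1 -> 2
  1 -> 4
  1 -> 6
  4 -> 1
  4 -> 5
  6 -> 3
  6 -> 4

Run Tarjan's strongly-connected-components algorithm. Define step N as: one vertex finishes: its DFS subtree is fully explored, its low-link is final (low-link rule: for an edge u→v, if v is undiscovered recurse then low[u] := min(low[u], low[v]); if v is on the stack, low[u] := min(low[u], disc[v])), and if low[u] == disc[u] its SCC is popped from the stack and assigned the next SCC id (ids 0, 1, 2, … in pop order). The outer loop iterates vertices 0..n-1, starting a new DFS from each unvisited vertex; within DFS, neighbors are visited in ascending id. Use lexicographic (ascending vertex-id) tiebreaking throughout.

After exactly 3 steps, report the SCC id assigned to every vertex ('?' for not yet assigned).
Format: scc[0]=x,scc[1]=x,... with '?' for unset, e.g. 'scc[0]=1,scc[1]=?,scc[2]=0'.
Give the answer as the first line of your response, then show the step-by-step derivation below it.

scc[0]=?,scc[1]=?,scc[2]=0,scc[3]=?,scc[4]=?,scc[5]=1,scc[6]=?

step 1: low=(low[0]=0,low[1]=1,low[2]=2,low[3]=?,low[4]=?,low[5]=?,low[6]=?); scc=(scc[0]=?,scc[1]=?,scc[2]=0,scc[3]=?,scc[4]=?,scc[5]=?,scc[6]=?)
step 2: low=(low[0]=0,low[1]=1,low[2]=2,low[3]=?,low[4]=1,low[5]=4,low[6]=?); scc=(scc[0]=?,scc[1]=?,scc[2]=0,scc[3]=?,scc[4]=?,scc[5]=1,scc[6]=?)
step 3: low=(low[0]=0,low[1]=1,low[2]=2,low[3]=?,low[4]=1,low[5]=4,low[6]=?); scc=(scc[0]=?,scc[1]=?,scc[2]=0,scc[3]=?,scc[4]=?,scc[5]=1,scc[6]=?)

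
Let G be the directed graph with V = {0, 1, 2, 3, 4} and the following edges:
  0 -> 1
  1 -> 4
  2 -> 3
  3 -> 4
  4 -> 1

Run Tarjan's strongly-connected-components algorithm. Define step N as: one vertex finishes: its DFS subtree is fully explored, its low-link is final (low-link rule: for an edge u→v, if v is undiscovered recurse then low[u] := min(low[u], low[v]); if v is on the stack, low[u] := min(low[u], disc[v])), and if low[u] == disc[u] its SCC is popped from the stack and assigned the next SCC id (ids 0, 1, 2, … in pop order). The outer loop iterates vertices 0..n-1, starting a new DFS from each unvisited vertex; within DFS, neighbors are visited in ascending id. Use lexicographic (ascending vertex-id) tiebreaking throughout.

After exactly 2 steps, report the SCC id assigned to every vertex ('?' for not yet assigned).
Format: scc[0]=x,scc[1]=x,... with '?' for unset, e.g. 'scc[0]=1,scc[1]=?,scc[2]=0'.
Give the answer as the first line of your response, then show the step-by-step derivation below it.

scc[0]=?,scc[1]=0,scc[2]=?,scc[3]=?,scc[4]=0

step 1: low=(low[0]=0,low[1]=1,low[2]=?,low[3]=?,low[4]=1); scc=(scc[0]=?,scc[1]=?,scc[2]=?,scc[3]=?,scc[4]=?)
step 2: low=(low[0]=0,low[1]=1,low[2]=?,low[3]=?,low[4]=1); scc=(scc[0]=?,scc[1]=0,scc[2]=?,scc[3]=?,scc[4]=0)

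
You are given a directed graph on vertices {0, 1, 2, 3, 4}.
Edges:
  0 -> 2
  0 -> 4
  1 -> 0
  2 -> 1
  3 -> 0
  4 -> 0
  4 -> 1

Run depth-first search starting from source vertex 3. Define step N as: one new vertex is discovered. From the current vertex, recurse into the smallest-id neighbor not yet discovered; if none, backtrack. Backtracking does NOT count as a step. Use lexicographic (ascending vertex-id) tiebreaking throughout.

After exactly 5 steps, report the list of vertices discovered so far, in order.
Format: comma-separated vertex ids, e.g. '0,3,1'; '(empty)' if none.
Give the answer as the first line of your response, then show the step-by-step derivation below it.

3,0,2,1,4

step 1: discover 3; path=3; order=3
step 2: discover 0; path=3>0; order=3,0
step 3: discover 2; path=3>0>2; order=3,0,2
step 4: discover 1; path=3>0>2>1; order=3,0,2,1
step 5: discover 4; path=3>0>4; order=3,0,2,1,4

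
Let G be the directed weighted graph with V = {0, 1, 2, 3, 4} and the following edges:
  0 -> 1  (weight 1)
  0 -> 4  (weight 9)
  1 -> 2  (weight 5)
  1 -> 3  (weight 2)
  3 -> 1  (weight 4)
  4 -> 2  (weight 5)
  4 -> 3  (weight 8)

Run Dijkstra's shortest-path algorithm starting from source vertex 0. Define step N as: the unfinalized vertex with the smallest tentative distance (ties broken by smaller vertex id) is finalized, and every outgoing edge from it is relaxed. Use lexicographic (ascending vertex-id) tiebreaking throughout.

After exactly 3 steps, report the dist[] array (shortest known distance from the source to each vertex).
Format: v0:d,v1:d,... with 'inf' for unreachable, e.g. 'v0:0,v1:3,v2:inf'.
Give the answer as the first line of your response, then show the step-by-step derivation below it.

v0:0,v1:1,v2:6,v3:3,v4:9

step 1: dist = v0:0,v1:1,v2:inf,v3:inf,v4:9
step 2: dist = v0:0,v1:1,v2:6,v3:3,v4:9
step 3: dist = v0:0,v1:1,v2:6,v3:3,v4:9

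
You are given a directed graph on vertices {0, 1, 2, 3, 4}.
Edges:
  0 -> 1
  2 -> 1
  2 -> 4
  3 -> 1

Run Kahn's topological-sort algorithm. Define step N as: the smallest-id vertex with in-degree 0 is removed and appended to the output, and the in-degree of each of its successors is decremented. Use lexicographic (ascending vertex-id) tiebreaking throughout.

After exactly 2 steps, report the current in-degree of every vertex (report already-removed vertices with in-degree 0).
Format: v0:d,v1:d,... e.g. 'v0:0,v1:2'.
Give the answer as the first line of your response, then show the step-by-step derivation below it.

v0:0,v1:1,v2:0,v3:0,v4:0

step 1: output 0; order=[0]; indeg=(0,2,0,0,1)
step 2: output 2; order=[0,2]; indeg=(0,1,0,0,0)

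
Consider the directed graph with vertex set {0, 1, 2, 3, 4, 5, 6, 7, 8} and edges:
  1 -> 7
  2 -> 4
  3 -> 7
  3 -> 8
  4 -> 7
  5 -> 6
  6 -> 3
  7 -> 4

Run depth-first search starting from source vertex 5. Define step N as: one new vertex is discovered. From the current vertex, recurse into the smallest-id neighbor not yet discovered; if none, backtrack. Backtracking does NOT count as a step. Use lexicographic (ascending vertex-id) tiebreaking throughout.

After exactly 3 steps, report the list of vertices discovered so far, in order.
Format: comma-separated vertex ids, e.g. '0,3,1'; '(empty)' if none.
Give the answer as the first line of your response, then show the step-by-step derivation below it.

5,6,3

step 1: discover 5; path=5; order=5
step 2: discover 6; path=5>6; order=5,6
step 3: discover 3; path=5>6>3; order=5,6,3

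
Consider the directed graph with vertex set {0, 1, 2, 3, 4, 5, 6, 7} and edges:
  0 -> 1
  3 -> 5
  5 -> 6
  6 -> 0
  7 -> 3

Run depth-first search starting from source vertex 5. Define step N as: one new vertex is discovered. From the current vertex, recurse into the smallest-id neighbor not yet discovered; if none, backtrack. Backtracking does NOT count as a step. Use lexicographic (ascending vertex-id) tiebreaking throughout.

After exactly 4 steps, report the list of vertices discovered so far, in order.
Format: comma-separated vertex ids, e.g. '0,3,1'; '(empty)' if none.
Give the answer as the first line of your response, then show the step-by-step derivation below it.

5,6,0,1

step 1: discover 5; path=5; order=5
step 2: discover 6; path=5>6; order=5,6
step 3: discover 0; path=5>6>0; order=5,6,0
step 4: discover 1; path=5>6>0>1; order=5,6,0,1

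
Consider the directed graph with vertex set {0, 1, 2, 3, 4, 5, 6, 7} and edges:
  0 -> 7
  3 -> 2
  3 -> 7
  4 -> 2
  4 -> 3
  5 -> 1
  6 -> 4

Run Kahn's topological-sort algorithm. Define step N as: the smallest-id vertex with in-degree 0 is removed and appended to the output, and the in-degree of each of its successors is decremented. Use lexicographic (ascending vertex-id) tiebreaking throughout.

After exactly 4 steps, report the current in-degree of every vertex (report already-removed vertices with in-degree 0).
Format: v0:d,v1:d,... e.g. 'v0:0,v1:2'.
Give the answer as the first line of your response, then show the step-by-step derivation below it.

v0:0,v1:0,v2:2,v3:1,v4:0,v5:0,v6:0,v7:1

step 1: output 0; order=[0]; indeg=(0,1,2,1,1,0,0,1)
step 2: output 5; order=[0,5]; indeg=(0,0,2,1,1,0,0,1)
step 3: output 1; order=[0,5,1]; indeg=(0,0,2,1,1,0,0,1)
step 4: output 6; order=[0,5,1,6]; indeg=(0,0,2,1,0,0,0,1)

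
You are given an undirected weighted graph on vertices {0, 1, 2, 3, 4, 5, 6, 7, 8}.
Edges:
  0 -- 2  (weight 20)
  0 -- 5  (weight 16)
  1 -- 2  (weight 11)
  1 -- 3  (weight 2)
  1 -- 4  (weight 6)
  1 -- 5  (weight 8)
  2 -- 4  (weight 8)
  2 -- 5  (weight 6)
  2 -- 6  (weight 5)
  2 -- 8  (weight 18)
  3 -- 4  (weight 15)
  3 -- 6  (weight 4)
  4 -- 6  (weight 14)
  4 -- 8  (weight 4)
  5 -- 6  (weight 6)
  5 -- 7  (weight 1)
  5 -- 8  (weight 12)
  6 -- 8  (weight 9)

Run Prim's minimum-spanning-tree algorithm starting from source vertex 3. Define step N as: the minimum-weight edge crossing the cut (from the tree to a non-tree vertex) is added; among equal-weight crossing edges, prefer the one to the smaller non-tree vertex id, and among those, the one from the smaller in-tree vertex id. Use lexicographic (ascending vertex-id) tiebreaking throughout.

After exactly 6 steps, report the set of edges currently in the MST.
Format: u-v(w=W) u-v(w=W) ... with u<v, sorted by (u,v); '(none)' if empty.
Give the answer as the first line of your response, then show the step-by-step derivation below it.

1-3(w=2) 1-4(w=6) 2-5(w=6) 2-6(w=5) 3-6(w=4) 4-8(w=4)

step 1: add edge 1-3 (w=2); MST = {1-3(w=2)}
step 2: add edge 3-6 (w=4); MST = {1-3(w=2) 3-6(w=4)}
step 3: add edge 2-6 (w=5); MST = {1-3(w=2) 2-6(w=5) 3-6(w=4)}
step 4: add edge 1-4 (w=6); MST = {1-3(w=2) 1-4(w=6) 2-6(w=5) 3-6(w=4)}
step 5: add edge 4-8 (w=4); MST = {1-3(w=2) 1-4(w=6) 2-6(w=5) 3-6(w=4) 4-8(w=4)}
step 6: add edge 2-5 (w=6); MST = {1-3(w=2) 1-4(w=6) 2-5(w=6) 2-6(w=5) 3-6(w=4) 4-8(w=4)}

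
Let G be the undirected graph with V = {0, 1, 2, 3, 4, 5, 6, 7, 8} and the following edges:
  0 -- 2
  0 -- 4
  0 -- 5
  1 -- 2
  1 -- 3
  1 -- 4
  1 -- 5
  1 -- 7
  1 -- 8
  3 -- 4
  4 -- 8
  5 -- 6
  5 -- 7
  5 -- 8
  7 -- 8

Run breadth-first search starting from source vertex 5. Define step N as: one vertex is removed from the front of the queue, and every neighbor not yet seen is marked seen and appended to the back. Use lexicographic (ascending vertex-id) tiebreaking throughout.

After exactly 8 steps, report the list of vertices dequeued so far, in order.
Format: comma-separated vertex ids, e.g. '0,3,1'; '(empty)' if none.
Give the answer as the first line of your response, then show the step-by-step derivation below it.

5,0,1,6,7,8,2,4

step 1: dequeue 5; queue=[0,1,6,7,8]; order=5
step 2: dequeue 0; queue=[1,6,7,8,2,4]; order=5,0
step 3: dequeue 1; queue=[6,7,8,2,4,3]; order=5,0,1
step 4: dequeue 6; queue=[7,8,2,4,3]; order=5,0,1,6
step 5: dequeue 7; queue=[8,2,4,3]; order=5,0,1,6,7
step 6: dequeue 8; queue=[2,4,3]; order=5,0,1,6,7,8
step 7: dequeue 2; queue=[4,3]; order=5,0,1,6,7,8,2
step 8: dequeue 4; queue=[3]; order=5,0,1,6,7,8,2,4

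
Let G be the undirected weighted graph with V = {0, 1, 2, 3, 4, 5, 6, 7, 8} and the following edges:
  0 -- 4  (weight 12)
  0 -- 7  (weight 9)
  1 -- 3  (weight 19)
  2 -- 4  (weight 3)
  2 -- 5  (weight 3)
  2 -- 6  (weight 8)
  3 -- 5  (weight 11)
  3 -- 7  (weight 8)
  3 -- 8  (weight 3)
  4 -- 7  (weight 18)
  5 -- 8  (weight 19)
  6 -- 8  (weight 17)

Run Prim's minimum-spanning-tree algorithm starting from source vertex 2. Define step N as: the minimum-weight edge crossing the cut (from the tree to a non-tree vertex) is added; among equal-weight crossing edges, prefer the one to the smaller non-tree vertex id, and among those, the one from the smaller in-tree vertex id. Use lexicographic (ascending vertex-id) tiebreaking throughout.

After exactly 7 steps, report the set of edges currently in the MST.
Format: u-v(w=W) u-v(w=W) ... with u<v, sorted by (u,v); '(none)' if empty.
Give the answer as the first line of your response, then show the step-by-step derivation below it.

0-7(w=9) 2-4(w=3) 2-5(w=3) 2-6(w=8) 3-5(w=11) 3-7(w=8) 3-8(w=3)

step 1: add edge 2-4 (w=3); MST = {2-4(w=3)}
step 2: add edge 2-5 (w=3); MST = {2-4(w=3) 2-5(w=3)}
step 3: add edge 2-6 (w=8); MST = {2-4(w=3) 2-5(w=3) 2-6(w=8)}
step 4: add edge 3-5 (w=11); MST = {2-4(w=3) 2-5(w=3) 2-6(w=8) 3-5(w=11)}
step 5: add edge 3-8 (w=3); MST = {2-4(w=3) 2-5(w=3) 2-6(w=8) 3-5(w=11) 3-8(w=3)}
step 6: add edge 3-7 (w=8); MST = {2-4(w=3) 2-5(w=3) 2-6(w=8) 3-5(w=11) 3-7(w=8) 3-8(w=3)}
step 7: add edge 0-7 (w=9); MST = {0-7(w=9) 2-4(w=3) 2-5(w=3) 2-6(w=8) 3-5(w=11) 3-7(w=8) 3-8(w=3)}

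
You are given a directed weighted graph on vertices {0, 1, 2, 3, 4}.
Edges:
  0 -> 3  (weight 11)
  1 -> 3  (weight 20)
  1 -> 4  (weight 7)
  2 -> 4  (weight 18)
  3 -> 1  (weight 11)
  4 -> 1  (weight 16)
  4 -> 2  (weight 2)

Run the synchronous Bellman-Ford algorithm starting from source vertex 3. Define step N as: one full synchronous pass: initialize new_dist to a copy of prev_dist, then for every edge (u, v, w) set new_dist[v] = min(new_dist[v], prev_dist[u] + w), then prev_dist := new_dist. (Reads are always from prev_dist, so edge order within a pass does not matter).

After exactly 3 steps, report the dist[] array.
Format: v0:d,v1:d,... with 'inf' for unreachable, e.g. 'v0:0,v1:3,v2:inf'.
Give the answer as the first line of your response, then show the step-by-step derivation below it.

v0:inf,v1:11,v2:20,v3:0,v4:18

step 1: dist = v0:inf,v1:11,v2:inf,v3:0,v4:inf
step 2: dist = v0:inf,v1:11,v2:inf,v3:0,v4:18
step 3: dist = v0:inf,v1:11,v2:20,v3:0,v4:18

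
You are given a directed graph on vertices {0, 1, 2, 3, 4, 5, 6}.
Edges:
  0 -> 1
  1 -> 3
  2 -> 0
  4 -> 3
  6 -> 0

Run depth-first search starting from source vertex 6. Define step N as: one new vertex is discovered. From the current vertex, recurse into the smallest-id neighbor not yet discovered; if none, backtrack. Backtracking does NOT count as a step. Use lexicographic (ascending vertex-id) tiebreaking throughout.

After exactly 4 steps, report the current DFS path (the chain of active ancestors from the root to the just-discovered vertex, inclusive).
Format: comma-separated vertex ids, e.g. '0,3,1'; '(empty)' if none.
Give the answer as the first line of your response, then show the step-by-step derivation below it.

6,0,1,3

step 1: discover 6; path=6; order=6
step 2: discover 0; path=6>0; order=6,0
step 3: discover 1; path=6>0>1; order=6,0,1
step 4: discover 3; path=6>0>1>3; order=6,0,1,3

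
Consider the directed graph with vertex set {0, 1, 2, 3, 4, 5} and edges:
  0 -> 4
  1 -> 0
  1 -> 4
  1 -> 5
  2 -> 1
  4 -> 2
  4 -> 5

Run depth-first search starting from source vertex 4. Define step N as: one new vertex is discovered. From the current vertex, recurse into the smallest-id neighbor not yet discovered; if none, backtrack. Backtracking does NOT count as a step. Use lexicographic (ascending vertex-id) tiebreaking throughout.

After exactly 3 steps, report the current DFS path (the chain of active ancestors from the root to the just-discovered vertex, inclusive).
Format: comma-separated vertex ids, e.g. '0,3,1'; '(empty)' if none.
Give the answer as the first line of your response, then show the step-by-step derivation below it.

4,2,1

step 1: discover 4; path=4; order=4
step 2: discover 2; path=4>2; order=4,2
step 3: discover 1; path=4>2>1; order=4,2,1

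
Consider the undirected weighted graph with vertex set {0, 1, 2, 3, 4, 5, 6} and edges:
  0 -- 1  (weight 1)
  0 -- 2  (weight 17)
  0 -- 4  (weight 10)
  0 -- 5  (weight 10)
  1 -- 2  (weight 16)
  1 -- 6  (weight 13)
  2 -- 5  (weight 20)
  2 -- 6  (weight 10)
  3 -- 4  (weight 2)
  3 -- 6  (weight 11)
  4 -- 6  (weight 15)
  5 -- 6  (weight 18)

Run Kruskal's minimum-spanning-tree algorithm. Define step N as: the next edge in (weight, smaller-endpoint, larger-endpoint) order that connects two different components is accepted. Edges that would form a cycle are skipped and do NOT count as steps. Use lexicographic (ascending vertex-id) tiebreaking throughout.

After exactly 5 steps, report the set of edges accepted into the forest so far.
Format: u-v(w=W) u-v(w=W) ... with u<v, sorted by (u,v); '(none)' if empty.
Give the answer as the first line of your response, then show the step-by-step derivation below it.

0-1(w=1) 0-4(w=10) 0-5(w=10) 2-6(w=10) 3-4(w=2)

step 1: add edge 0-1 (w=1); MST = {0-1(w=1)}
step 2: add edge 3-4 (w=2); MST = {0-1(w=1) 3-4(w=2)}
step 3: add edge 0-4 (w=10); MST = {0-1(w=1) 0-4(w=10) 3-4(w=2)}
step 4: add edge 0-5 (w=10); MST = {0-1(w=1) 0-4(w=10) 0-5(w=10) 3-4(w=2)}
step 5: add edge 2-6 (w=10); MST = {0-1(w=1) 0-4(w=10) 0-5(w=10) 2-6(w=10) 3-4(w=2)}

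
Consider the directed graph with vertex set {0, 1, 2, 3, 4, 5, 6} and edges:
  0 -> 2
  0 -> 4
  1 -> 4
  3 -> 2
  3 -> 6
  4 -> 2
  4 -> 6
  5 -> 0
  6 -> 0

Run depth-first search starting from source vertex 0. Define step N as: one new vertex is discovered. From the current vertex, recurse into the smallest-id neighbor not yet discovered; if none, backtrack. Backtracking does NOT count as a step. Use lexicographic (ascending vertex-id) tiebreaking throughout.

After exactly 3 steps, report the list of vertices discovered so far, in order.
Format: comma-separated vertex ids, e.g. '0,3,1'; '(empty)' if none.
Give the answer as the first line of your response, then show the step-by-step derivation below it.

0,2,4

step 1: discover 0; path=0; order=0
step 2: discover 2; path=0>2; order=0,2
step 3: discover 4; path=0>4; order=0,2,4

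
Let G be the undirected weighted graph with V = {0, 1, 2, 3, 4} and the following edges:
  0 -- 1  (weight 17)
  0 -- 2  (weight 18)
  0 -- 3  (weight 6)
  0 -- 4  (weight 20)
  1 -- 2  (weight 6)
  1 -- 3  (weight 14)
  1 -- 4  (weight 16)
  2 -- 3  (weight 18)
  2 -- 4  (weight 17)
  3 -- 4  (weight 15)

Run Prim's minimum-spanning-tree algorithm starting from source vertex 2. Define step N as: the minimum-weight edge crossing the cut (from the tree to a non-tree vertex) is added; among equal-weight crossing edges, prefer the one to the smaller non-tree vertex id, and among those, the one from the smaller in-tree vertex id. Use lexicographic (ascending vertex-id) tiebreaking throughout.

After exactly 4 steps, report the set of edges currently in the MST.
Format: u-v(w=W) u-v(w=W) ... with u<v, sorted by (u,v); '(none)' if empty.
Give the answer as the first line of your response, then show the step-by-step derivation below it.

0-3(w=6) 1-2(w=6) 1-3(w=14) 3-4(w=15)

step 1: add edge 1-2 (w=6); MST = {1-2(w=6)}
step 2: add edge 1-3 (w=14); MST = {1-2(w=6) 1-3(w=14)}
step 3: add edge 0-3 (w=6); MST = {0-3(w=6) 1-2(w=6) 1-3(w=14)}
step 4: add edge 3-4 (w=15); MST = {0-3(w=6) 1-2(w=6) 1-3(w=14) 3-4(w=15)}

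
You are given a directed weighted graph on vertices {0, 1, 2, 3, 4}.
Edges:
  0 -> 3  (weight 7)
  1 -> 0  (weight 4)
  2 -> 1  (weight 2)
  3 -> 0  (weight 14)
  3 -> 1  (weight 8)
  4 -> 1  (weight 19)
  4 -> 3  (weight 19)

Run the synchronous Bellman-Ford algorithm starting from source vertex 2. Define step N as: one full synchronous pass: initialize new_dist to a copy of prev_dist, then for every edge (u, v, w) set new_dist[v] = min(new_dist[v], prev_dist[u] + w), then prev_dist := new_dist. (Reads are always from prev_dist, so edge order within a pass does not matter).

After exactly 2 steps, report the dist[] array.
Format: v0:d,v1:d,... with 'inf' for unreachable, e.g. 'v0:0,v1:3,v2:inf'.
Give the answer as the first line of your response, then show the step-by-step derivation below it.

v0:6,v1:2,v2:0,v3:inf,v4:inf

step 1: dist = v0:inf,v1:2,v2:0,v3:inf,v4:inf
step 2: dist = v0:6,v1:2,v2:0,v3:inf,v4:inf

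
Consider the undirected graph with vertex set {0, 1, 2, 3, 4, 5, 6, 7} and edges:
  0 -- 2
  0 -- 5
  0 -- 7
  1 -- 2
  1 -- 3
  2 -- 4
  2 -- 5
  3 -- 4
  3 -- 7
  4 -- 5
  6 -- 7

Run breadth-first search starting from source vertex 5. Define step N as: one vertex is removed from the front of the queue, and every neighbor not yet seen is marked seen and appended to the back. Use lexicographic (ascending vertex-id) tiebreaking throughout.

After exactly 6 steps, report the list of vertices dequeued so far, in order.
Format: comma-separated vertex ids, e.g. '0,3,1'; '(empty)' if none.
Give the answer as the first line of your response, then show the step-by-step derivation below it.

5,0,2,4,7,1

step 1: dequeue 5; queue=[0,2,4]; order=5
step 2: dequeue 0; queue=[2,4,7]; order=5,0
step 3: dequeue 2; queue=[4,7,1]; order=5,0,2
step 4: dequeue 4; queue=[7,1,3]; order=5,0,2,4
step 5: dequeue 7; queue=[1,3,6]; order=5,0,2,4,7
step 6: dequeue 1; queue=[3,6]; order=5,0,2,4,7,1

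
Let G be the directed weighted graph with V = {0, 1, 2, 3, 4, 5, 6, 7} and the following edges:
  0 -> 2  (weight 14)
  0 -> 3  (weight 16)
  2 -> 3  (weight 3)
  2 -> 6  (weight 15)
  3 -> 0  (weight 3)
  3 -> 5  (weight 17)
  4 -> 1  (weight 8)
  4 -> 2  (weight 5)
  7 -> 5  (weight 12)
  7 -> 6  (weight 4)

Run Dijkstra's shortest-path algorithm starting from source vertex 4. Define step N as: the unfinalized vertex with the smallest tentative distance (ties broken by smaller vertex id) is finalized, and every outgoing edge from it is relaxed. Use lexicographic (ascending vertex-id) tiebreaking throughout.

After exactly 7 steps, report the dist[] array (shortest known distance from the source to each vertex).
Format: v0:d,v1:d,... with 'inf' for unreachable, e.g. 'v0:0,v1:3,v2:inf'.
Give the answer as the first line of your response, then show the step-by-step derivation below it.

v0:11,v1:8,v2:5,v3:8,v4:0,v5:25,v6:20,v7:inf

step 1: dist = v0:inf,v1:8,v2:5,v3:inf,v4:0,v5:inf,v6:inf,v7:inf
step 2: dist = v0:inf,v1:8,v2:5,v3:8,v4:0,v5:inf,v6:20,v7:inf
step 3: dist = v0:inf,v1:8,v2:5,v3:8,v4:0,v5:inf,v6:20,v7:inf
step 4: dist = v0:11,v1:8,v2:5,v3:8,v4:0,v5:25,v6:20,v7:inf
step 5: dist = v0:11,v1:8,v2:5,v3:8,v4:0,v5:25,v6:20,v7:inf
step 6: dist = v0:11,v1:8,v2:5,v3:8,v4:0,v5:25,v6:20,v7:inf
step 7: dist = v0:11,v1:8,v2:5,v3:8,v4:0,v5:25,v6:20,v7:inf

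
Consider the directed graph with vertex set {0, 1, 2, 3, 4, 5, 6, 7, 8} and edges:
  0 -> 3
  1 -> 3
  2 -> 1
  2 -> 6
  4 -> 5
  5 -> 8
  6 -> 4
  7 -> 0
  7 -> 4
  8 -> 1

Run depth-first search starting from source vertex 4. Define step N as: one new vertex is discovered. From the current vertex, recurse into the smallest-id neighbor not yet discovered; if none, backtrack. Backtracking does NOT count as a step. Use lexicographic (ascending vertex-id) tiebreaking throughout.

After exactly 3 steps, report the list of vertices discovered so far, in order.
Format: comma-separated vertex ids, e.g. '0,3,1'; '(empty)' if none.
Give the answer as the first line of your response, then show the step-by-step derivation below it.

4,5,8

step 1: discover 4; path=4; order=4
step 2: discover 5; path=4>5; order=4,5
step 3: discover 8; path=4>5>8; order=4,5,8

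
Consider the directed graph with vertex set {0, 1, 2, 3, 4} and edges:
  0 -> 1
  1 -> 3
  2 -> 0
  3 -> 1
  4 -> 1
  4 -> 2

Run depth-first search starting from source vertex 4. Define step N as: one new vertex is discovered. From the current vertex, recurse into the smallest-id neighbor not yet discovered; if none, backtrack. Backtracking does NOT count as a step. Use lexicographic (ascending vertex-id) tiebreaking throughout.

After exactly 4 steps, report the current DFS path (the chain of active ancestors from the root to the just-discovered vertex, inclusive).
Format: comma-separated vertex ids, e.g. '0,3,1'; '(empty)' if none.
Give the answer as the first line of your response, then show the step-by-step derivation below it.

4,2

step 1: discover 4; path=4; order=4
step 2: discover 1; path=4>1; order=4,1
step 3: discover 3; path=4>1>3; order=4,1,3
step 4: discover 2; path=4>2; order=4,1,3,2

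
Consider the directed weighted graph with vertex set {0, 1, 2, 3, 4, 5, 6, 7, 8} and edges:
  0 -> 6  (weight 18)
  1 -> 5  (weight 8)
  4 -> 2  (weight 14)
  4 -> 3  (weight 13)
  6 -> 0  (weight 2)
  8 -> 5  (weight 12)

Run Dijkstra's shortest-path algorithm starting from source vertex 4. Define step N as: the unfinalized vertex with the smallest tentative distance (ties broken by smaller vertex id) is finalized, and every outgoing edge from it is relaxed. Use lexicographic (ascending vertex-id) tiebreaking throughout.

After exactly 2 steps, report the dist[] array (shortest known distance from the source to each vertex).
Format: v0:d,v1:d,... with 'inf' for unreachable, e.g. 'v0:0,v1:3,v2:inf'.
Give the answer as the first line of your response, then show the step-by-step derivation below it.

v0:inf,v1:inf,v2:14,v3:13,v4:0,v5:inf,v6:inf,v7:inf,v8:inf

step 1: dist = v0:inf,v1:inf,v2:14,v3:13,v4:0,v5:inf,v6:inf,v7:inf,v8:inf
step 2: dist = v0:inf,v1:inf,v2:14,v3:13,v4:0,v5:inf,v6:inf,v7:inf,v8:inf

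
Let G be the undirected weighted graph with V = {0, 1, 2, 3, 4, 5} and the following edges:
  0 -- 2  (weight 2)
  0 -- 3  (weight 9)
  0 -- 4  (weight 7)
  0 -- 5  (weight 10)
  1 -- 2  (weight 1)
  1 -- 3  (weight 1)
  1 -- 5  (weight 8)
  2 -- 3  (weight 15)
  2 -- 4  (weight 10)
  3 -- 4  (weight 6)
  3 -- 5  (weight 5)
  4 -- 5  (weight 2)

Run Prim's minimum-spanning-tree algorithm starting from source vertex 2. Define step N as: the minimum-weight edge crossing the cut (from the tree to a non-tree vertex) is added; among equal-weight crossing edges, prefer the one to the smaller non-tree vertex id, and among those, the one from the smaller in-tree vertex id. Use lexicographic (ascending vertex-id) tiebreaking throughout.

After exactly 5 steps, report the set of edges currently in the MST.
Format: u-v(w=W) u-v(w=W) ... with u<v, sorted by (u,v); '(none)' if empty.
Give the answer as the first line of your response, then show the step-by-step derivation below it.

0-2(w=2) 1-2(w=1) 1-3(w=1) 3-5(w=5) 4-5(w=2)

step 1: add edge 1-2 (w=1); MST = {1-2(w=1)}
step 2: add edge 1-3 (w=1); MST = {1-2(w=1) 1-3(w=1)}
step 3: add edge 0-2 (w=2); MST = {0-2(w=2) 1-2(w=1) 1-3(w=1)}
step 4: add edge 3-5 (w=5); MST = {0-2(w=2) 1-2(w=1) 1-3(w=1) 3-5(w=5)}
step 5: add edge 4-5 (w=2); MST = {0-2(w=2) 1-2(w=1) 1-3(w=1) 3-5(w=5) 4-5(w=2)}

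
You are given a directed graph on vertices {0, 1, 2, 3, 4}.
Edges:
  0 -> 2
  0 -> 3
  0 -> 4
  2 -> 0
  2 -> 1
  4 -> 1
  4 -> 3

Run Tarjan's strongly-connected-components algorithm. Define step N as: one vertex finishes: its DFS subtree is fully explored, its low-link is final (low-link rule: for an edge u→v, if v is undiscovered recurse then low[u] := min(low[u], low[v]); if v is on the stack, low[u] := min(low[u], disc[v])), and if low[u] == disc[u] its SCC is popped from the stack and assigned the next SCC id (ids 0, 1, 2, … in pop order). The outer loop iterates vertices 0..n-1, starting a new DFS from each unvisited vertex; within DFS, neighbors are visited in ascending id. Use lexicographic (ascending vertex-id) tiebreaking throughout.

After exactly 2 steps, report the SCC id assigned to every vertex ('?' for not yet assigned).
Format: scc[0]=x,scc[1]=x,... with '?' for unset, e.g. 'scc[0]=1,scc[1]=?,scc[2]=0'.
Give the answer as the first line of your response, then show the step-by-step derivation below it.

scc[0]=?,scc[1]=0,scc[2]=?,scc[3]=?,scc[4]=?

step 1: low=(low[0]=0,low[1]=2,low[2]=0,low[3]=?,low[4]=?); scc=(scc[0]=?,scc[1]=0,scc[2]=?,scc[3]=?,scc[4]=?)
step 2: low=(low[0]=0,low[1]=2,low[2]=0,low[3]=?,low[4]=?); scc=(scc[0]=?,scc[1]=0,scc[2]=?,scc[3]=?,scc[4]=?)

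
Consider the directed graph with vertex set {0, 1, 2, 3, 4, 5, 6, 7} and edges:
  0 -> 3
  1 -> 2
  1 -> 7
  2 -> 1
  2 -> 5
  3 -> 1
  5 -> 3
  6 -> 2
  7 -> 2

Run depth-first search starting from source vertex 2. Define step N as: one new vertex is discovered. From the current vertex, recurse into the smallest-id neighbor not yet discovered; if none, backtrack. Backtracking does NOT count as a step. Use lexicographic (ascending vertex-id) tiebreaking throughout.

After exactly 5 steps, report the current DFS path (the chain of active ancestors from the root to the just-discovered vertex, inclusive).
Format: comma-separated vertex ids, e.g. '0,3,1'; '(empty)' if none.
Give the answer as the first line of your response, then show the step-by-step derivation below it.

2,5,3

step 1: discover 2; path=2; order=2
step 2: discover 1; path=2>1; order=2,1
step 3: discover 7; path=2>1>7; order=2,1,7
step 4: discover 5; path=2>5; order=2,1,7,5
step 5: discover 3; path=2>5>3; order=2,1,7,5,3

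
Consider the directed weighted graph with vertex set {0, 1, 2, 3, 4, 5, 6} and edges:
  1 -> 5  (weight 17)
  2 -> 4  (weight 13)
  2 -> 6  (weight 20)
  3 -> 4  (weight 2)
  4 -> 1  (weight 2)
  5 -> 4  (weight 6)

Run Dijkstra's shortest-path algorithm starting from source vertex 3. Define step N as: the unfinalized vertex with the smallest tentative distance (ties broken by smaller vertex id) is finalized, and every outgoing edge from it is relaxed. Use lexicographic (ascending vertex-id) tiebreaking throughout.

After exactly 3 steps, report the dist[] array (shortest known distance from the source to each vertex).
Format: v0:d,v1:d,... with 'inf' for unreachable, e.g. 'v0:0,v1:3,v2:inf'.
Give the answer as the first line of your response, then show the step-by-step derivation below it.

v0:inf,v1:4,v2:inf,v3:0,v4:2,v5:21,v6:inf

step 1: dist = v0:inf,v1:inf,v2:inf,v3:0,v4:2,v5:inf,v6:inf
step 2: dist = v0:inf,v1:4,v2:inf,v3:0,v4:2,v5:inf,v6:inf
step 3: dist = v0:inf,v1:4,v2:inf,v3:0,v4:2,v5:21,v6:inf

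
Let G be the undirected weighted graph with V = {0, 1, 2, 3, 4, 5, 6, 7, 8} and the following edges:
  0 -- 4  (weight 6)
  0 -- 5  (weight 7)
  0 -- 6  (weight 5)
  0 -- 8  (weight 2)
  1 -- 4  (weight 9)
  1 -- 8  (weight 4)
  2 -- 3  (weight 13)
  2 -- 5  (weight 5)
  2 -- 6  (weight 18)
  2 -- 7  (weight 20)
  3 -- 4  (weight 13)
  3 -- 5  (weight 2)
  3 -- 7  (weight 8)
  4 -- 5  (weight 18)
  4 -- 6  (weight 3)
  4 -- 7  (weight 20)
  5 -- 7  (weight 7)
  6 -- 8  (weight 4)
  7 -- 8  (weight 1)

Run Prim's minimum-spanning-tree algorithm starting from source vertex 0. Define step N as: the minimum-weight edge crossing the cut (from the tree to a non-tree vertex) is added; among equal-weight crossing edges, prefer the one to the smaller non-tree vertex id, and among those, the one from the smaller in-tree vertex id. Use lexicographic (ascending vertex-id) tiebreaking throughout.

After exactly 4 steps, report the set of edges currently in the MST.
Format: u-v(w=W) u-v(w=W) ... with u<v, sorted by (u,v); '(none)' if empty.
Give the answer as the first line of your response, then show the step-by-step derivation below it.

0-8(w=2) 1-8(w=4) 6-8(w=4) 7-8(w=1)

step 1: add edge 0-8 (w=2); MST = {0-8(w=2)}
step 2: add edge 7-8 (w=1); MST = {0-8(w=2) 7-8(w=1)}
step 3: add edge 1-8 (w=4); MST = {0-8(w=2) 1-8(w=4) 7-8(w=1)}
step 4: add edge 6-8 (w=4); MST = {0-8(w=2) 1-8(w=4) 6-8(w=4) 7-8(w=1)}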